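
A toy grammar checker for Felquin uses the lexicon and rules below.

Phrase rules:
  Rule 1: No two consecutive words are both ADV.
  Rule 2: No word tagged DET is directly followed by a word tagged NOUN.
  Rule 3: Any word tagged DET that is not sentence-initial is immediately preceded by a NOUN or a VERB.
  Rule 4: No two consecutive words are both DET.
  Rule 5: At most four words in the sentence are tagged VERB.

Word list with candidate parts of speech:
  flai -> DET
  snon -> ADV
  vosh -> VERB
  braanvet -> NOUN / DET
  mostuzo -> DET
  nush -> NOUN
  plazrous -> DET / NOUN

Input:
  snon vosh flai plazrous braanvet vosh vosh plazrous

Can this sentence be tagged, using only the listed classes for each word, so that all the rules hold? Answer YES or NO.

NO

Candidates per position — 1:snon {ADV}; 2:vosh {VERB}; 3:flai {DET}; 4:plazrous {DET,NOUN}; 5:braanvet {NOUN,DET}; 6:vosh {VERB}; 7:vosh {VERB}; 8:plazrous {DET,NOUN}.
Every candidate sequence violates at least one rule; no consistent tagging exists.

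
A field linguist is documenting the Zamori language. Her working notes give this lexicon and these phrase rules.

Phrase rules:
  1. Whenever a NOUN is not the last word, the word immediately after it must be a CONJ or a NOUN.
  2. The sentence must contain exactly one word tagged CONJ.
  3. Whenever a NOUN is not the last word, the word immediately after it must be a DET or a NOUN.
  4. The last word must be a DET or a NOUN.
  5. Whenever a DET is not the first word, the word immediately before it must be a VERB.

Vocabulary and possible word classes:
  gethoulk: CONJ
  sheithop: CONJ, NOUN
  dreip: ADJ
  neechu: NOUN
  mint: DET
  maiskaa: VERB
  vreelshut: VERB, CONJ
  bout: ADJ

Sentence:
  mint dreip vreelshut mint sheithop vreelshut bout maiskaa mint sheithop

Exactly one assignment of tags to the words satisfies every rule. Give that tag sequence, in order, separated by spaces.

DET ADJ VERB DET CONJ VERB ADJ VERB DET NOUN

Candidates per position — 1:mint {DET}; 2:dreip {ADJ}; 3:vreelshut {VERB,CONJ}; 4:mint {DET}; 5:sheithop {CONJ,NOUN}; 6:vreelshut {VERB,CONJ}; 7:bout {ADJ}; 8:maiskaa {VERB}; 9:mint {DET}; 10:sheithop {CONJ,NOUN}.
If word 3 were CONJ, no tagging could satisfy rule 5; so word 3 is VERB.
If word 5 were NOUN, no tagging could satisfy rule 3; so word 5 is CONJ.
If word 6 were CONJ, no tagging could satisfy rule 2; so word 6 is VERB.
If word 10 were CONJ, no tagging could satisfy rule 2; so word 10 is NOUN.
The only consistent sequence is: DET ADJ VERB DET CONJ VERB ADJ VERB DET NOUN.
Rule-by-rule: rule 1 ok; rule 2 ok; rule 3 ok; rule 4 ok; rule 5 ok.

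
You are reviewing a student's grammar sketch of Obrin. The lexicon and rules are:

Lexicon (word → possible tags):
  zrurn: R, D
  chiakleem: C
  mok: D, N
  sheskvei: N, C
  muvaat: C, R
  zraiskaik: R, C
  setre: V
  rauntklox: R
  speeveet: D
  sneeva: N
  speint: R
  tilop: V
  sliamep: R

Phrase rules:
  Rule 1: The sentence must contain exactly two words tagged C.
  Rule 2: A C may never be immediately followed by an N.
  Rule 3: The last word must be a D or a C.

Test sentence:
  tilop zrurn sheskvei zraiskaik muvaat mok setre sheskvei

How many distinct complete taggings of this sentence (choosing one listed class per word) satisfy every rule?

Candidates per position — 1:tilop {V}; 2:zrurn {R,D}; 3:sheskvei {N,C}; 4:zraiskaik {R,C}; 5:muvaat {C,R}; 6:mok {D,N}; 7:setre {V}; 8:sheskvei {N,C}.
There are 64 candidate sequences in total.
Checking each against the rules leaves 10 sequences.
Count = 10.

10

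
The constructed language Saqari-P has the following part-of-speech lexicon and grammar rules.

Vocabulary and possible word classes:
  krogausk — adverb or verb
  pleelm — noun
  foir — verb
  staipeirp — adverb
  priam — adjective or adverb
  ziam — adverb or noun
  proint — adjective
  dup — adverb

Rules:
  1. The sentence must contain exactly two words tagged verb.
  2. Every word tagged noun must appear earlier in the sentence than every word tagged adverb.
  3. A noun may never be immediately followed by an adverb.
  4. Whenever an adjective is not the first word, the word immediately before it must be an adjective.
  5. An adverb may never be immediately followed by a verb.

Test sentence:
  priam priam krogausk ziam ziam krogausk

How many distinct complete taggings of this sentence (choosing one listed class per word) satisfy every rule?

1

Candidates per position — 1:priam {adjective,adverb}; 2:priam {adjective,adverb}; 3:krogausk {adverb,verb}; 4:ziam {adverb,noun}; 5:ziam {adverb,noun}; 6:krogausk {adverb,verb}.
There are 64 candidate sequences in total.
The sequences that satisfy every rule: adjective adjective verb noun noun verb.
Count = 1.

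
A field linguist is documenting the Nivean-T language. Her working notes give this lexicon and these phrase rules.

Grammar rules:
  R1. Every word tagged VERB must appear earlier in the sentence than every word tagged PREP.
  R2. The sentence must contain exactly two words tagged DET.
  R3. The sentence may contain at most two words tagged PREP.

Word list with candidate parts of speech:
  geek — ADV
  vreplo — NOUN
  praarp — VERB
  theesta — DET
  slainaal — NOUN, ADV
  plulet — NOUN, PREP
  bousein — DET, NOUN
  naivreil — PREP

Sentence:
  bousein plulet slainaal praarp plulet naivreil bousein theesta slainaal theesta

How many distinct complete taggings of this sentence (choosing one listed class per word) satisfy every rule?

Candidates per position — 1:bousein {DET,NOUN}; 2:plulet {NOUN,PREP}; 3:slainaal {NOUN,ADV}; 4:praarp {VERB}; 5:plulet {NOUN,PREP}; 6:naivreil {PREP}; 7:bousein {DET,NOUN}; 8:theesta {DET}; 9:slainaal {NOUN,ADV}; 10:theesta {DET}.
There are 64 candidate sequences in total.
Checking each against the rules leaves 8 sequences.
Count = 8.

8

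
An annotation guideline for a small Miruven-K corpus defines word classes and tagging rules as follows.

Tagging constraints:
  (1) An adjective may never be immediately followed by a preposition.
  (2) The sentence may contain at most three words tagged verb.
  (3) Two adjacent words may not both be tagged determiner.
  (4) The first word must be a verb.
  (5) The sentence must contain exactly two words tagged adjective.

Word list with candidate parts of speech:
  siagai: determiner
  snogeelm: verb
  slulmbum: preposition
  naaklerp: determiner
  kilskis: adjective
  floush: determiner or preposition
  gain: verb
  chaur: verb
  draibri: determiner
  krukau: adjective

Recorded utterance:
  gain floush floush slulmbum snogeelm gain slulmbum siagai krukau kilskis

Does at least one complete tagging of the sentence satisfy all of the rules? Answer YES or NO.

Candidates per position — 1:gain {verb}; 2:floush {determiner,preposition}; 3:floush {determiner,preposition}; 4:slulmbum {preposition}; 5:snogeelm {verb}; 6:gain {verb}; 7:slulmbum {preposition}; 8:siagai {determiner}; 9:krukau {adjective}; 10:kilskis {adjective}.
One satisfying assignment: verb determiner preposition preposition verb verb preposition determiner adjective adjective.
Rule-by-rule: rule 1 ✓; rule 2 ✓; rule 3 ✓; rule 4 ✓; rule 5 ✓.

YES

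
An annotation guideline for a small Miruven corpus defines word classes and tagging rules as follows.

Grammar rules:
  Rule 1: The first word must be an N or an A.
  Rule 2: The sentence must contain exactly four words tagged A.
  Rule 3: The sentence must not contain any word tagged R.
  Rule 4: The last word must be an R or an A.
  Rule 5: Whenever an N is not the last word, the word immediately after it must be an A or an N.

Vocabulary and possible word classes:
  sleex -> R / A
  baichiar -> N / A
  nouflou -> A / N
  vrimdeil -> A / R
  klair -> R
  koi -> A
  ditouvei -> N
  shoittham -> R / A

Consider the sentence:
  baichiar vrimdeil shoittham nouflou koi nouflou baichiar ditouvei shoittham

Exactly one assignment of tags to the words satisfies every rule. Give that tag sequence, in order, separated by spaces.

N A A N A N N N A

Candidates per position — 1:baichiar {N,A}; 2:vrimdeil {A,R}; 3:shoittham {R,A}; 4:nouflou {A,N}; 5:koi {A}; 6:nouflou {A,N}; 7:baichiar {N,A}; 8:ditouvei {N}; 9:shoittham {R,A}.
Position 2: R is ruled out by rule 3; that leaves A.
Position 3: R is ruled out by rule 3; that leaves A.
Position 9: R is ruled out by rule 3; that leaves A.
Position 1: A is ruled out by rule 2; that leaves N.
Position 4: A is ruled out by rule 2; that leaves N.
Position 6: A is ruled out by rule 2; that leaves N.
Position 7: A is ruled out by rule 2; that leaves N.
That leaves exactly one tagging: N A A N A N N N A.
Check: rule 1 satisfied; rule 2 satisfied; rule 3 satisfied; rule 4 satisfied; rule 5 satisfied.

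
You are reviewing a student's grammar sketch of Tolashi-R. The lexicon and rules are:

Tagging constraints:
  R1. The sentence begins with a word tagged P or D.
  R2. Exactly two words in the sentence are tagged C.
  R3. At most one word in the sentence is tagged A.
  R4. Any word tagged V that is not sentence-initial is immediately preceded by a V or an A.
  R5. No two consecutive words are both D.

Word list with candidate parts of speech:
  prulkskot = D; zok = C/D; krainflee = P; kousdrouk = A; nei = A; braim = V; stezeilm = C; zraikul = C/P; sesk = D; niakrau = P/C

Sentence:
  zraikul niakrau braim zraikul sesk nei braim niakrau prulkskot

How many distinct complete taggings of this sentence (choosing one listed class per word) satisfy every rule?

0

Candidates per position — 1:zraikul {C,P}; 2:niakrau {P,C}; 3:braim {V}; 4:zraikul {C,P}; 5:sesk {D}; 6:nei {A}; 7:braim {V}; 8:niakrau {P,C}; 9:prulkskot {D}.
There are 16 candidate sequences in total.
Rule 4 cannot be satisfied by any choice of tags from the lexicon.
So there is no consistent tagging.
Count = 0.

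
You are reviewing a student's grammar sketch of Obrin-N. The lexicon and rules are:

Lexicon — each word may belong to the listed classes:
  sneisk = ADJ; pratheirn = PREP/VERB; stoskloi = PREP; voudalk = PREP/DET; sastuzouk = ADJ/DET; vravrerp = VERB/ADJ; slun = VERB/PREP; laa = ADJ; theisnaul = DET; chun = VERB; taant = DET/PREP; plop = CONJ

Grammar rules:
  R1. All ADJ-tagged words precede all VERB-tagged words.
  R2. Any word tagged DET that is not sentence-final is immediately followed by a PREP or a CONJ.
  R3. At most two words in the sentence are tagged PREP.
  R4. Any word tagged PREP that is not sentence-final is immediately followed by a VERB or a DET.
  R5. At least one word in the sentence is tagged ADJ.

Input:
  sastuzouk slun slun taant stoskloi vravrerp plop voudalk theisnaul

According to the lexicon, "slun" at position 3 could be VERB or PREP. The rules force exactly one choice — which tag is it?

VERB

Candidates per position — 1:sastuzouk {ADJ,DET}; 2:slun {VERB,PREP}; 3:slun {VERB,PREP}; 4:taant {DET,PREP}; 5:stoskloi {PREP}; 6:vravrerp {VERB,ADJ}; 7:plop {CONJ}; 8:voudalk {PREP,DET}; 9:theisnaul {DET}.
Position 4: PREP is ruled out by rule 4; that leaves DET.
Position 6: ADJ is ruled out by rule 4; that leaves VERB.
Position 8: DET is ruled out by rule 2; that leaves PREP.
Position 1: DET is ruled out by rule 5; that leaves ADJ.
Position 2: PREP is ruled out by rule 3; that leaves VERB.
Position 3: PREP is ruled out by rule 3; that leaves VERB.
The unique satisfying tagging is: ADJ VERB VERB DET PREP VERB CONJ PREP DET.
Verifying each rule — rule 1 ✓; rule 2 ✓; rule 3 ✓; rule 4 ✓; rule 5 ✓.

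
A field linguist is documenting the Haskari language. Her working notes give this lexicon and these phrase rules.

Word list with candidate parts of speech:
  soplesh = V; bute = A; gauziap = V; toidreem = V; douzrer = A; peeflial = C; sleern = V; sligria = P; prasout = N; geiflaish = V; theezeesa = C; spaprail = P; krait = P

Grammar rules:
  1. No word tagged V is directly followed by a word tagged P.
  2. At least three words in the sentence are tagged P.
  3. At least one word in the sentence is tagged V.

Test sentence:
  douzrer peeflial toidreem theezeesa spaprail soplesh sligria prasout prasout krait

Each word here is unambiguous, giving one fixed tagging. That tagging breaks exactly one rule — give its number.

Fixed tagging: A C V C P V P N N P.
Rule check: R1 fail, R2 pass, R3 pass.
Only rule 1 fails.

1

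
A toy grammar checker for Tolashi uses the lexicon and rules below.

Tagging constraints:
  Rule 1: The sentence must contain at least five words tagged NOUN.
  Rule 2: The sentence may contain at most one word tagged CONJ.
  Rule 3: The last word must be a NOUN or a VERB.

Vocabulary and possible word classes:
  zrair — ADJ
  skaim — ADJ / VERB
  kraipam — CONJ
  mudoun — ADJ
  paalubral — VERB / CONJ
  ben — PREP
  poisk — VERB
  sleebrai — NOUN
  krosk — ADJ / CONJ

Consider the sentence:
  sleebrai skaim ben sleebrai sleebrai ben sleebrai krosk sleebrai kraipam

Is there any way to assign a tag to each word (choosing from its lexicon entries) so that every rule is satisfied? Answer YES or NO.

NO

Candidates per position — 1:sleebrai {NOUN}; 2:skaim {ADJ,VERB}; 3:ben {PREP}; 4:sleebrai {NOUN}; 5:sleebrai {NOUN}; 6:ben {PREP}; 7:sleebrai {NOUN}; 8:krosk {ADJ,CONJ}; 9:sleebrai {NOUN}; 10:kraipam {CONJ}.
Rule 3 cannot be satisfied by any choice of tags from the lexicon.
So there is no consistent tagging.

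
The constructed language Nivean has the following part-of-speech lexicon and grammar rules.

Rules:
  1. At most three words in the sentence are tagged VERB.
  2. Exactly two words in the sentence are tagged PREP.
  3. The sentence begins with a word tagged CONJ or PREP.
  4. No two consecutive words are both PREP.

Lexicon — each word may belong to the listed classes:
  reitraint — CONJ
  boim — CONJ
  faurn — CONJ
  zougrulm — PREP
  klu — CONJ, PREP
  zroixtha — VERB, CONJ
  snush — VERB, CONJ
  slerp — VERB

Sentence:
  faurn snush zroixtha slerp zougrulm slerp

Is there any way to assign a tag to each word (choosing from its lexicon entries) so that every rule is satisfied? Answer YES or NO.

Candidates per position — 1:faurn {CONJ}; 2:snush {VERB,CONJ}; 3:zroixtha {VERB,CONJ}; 4:slerp {VERB}; 5:zougrulm {PREP}; 6:slerp {VERB}.
Rule 2 cannot be satisfied by any choice of tags from the lexicon.
So there is no consistent tagging.

NO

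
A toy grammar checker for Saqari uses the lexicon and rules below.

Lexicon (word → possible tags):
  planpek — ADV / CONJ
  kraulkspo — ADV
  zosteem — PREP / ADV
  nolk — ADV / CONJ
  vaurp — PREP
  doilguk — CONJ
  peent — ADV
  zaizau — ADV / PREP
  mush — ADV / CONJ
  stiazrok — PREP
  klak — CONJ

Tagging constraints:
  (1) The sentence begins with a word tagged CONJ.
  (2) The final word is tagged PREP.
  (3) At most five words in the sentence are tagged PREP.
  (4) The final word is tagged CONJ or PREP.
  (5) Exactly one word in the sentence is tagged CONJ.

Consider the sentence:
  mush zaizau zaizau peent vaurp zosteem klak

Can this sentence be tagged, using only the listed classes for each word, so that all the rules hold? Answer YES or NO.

NO

Candidates per position — 1:mush {ADV,CONJ}; 2:zaizau {ADV,PREP}; 3:zaizau {ADV,PREP}; 4:peent {ADV}; 5:vaurp {PREP}; 6:zosteem {PREP,ADV}; 7:klak {CONJ}.
Rule 2 cannot be satisfied by any choice of tags from the lexicon.
So there is no consistent tagging.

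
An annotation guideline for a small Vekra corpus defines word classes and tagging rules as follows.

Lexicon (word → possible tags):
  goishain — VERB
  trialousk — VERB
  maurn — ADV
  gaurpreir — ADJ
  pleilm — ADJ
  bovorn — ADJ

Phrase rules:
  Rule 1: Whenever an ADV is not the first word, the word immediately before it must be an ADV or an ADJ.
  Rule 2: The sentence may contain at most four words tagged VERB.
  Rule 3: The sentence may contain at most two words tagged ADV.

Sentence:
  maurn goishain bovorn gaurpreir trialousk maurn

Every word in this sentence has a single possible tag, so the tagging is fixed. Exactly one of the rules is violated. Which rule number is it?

Fixed tagging: ADV VERB ADJ ADJ VERB ADV.
Applying the rules: R1 ✗, R2 ✓, R3 ✓.
Only rule 1 fails.

1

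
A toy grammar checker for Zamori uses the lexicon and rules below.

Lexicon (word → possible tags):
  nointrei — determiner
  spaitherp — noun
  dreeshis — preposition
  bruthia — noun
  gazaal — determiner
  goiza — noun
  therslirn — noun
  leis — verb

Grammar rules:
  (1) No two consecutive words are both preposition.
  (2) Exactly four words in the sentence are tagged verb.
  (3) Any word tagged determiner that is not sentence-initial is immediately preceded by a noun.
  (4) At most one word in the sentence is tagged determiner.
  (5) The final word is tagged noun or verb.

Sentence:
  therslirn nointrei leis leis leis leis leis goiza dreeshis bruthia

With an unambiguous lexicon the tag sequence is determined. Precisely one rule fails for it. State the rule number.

Fixed tagging: noun determiner verb verb verb verb verb noun preposition noun.
Applying the rules: R1 ok, R2 fails, R3 ok, R4 ok, R5 ok.
Only rule 2 fails.

2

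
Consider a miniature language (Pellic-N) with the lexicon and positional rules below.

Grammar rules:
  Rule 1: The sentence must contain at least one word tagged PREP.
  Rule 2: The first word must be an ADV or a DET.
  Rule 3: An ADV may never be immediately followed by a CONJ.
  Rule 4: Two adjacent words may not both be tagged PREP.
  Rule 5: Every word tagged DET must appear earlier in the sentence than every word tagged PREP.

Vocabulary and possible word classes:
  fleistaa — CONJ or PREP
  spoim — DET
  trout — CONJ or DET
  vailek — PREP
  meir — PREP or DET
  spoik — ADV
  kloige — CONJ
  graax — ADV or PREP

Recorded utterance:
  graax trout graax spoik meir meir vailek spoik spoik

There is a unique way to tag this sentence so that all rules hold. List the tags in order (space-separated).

ADV DET ADV ADV DET DET PREP ADV ADV

Candidates per position — 1:graax {ADV,PREP}; 2:trout {CONJ,DET}; 3:graax {ADV,PREP}; 4:spoik {ADV}; 5:meir {PREP,DET}; 6:meir {PREP,DET}; 7:vailek {PREP}; 8:spoik {ADV}; 9:spoik {ADV}.
Position 1: PREP is ruled out by rule 2; that leaves ADV.
Position 2: CONJ is ruled out by rule 3; that leaves DET.
Position 6: PREP is ruled out by rule 4; that leaves DET.
Position 3: PREP is ruled out by rule 5; that leaves ADV.
Position 5: PREP is ruled out by rule 5; that leaves DET.
The unique satisfying tagging is: ADV DET ADV ADV DET DET PREP ADV ADV.
Rule-by-rule: rule 1 satisfied; rule 2 satisfied; rule 3 satisfied; rule 4 satisfied; rule 5 satisfied.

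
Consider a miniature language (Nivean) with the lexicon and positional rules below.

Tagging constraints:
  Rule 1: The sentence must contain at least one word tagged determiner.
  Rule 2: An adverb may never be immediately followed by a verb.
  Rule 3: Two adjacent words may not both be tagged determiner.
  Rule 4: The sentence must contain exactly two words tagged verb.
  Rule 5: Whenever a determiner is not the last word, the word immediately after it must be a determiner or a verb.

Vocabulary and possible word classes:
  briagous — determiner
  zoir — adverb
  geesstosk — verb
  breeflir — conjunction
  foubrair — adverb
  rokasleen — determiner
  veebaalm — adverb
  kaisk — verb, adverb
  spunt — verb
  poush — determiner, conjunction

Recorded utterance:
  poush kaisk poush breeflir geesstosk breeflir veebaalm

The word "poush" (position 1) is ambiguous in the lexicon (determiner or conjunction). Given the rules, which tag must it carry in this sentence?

Candidates per position — 1:poush {determiner,conjunction}; 2:kaisk {verb,adverb}; 3:poush {determiner,conjunction}; 4:breeflir {conjunction}; 5:geesstosk {verb}; 6:breeflir {conjunction}; 7:veebaalm {adverb}.
Position 2: tagging it adverb would leave rule 4 unsatisfiable, so it must be verb.
Position 3: tagging it determiner would leave rule 5 unsatisfiable, so it must be conjunction.
Position 1: tagging it conjunction would leave rule 1 unsatisfiable, so it must be determiner.
The unique satisfying tagging is: determiner verb conjunction conjunction verb conjunction adverb.
Rule-by-rule: rule 1 holds; rule 2 holds; rule 3 holds; rule 4 holds; rule 5 holds.

determiner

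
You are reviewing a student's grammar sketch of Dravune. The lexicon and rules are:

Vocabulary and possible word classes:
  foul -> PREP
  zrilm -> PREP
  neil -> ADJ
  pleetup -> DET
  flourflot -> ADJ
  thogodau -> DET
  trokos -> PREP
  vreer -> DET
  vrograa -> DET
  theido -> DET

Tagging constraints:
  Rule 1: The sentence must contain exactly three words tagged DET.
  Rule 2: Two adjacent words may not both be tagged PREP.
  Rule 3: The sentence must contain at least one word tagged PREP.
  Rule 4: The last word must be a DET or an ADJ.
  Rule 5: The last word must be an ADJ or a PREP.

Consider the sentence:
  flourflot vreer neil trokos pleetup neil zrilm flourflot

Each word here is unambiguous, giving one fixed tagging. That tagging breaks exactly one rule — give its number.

1

Fixed tagging: ADJ DET ADJ PREP DET ADJ PREP ADJ.
Rule check: R1 violated, R2 holds, R3 holds, R4 holds, R5 holds.
Only rule 1 fails.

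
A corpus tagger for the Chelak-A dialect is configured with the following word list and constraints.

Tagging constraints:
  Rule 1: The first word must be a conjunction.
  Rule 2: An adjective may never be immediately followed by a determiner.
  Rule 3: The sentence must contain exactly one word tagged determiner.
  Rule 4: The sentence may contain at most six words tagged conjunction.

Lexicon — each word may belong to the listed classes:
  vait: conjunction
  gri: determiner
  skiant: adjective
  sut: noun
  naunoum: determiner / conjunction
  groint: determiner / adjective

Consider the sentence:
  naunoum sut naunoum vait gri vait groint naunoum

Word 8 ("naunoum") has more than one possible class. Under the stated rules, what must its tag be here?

conjunction

Candidates per position — 1:naunoum {determiner,conjunction}; 2:sut {noun}; 3:naunoum {determiner,conjunction}; 4:vait {conjunction}; 5:gri {determiner}; 6:vait {conjunction}; 7:groint {determiner,adjective}; 8:naunoum {determiner,conjunction}.
Position 1: tagging it determiner would leave rule 1 unsatisfiable, so it must be conjunction.
Position 3: tagging it determiner would leave rule 3 unsatisfiable, so it must be conjunction.
Position 7: tagging it determiner would leave rule 3 unsatisfiable, so it must be adjective.
Position 8: tagging it determiner would leave rule 2 unsatisfiable, so it must be conjunction.
The unique satisfying tagging is: conjunction noun conjunction conjunction determiner conjunction adjective conjunction.
Rule-by-rule: rule 1 ok; rule 2 ok; rule 3 ok; rule 4 ok.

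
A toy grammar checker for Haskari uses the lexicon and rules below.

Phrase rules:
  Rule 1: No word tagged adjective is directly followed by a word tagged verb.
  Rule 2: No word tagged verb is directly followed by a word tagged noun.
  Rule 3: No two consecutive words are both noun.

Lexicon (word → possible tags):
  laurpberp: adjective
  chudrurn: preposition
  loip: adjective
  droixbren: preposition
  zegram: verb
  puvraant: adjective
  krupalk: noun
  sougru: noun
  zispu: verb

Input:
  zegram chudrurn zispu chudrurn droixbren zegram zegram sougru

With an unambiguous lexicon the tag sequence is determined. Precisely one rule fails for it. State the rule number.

Fixed tagging: verb preposition verb preposition preposition verb verb noun.
Rule check: R1 holds, R2 violated, R3 holds.
Only rule 2 fails.

2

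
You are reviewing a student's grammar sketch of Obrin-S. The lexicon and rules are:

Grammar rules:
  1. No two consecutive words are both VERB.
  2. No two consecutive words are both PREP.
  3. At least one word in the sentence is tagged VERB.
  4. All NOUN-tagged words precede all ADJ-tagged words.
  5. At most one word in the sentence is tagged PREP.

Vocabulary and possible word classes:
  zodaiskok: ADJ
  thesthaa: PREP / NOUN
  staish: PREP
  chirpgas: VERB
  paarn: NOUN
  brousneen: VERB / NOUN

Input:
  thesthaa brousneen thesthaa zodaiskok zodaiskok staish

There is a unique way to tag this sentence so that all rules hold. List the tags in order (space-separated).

Candidates per position — 1:thesthaa {PREP,NOUN}; 2:brousneen {VERB,NOUN}; 3:thesthaa {PREP,NOUN}; 4:zodaiskok {ADJ}; 5:zodaiskok {ADJ}; 6:staish {PREP}.
Position 1: tagging it PREP would leave rule 5 unsatisfiable, so it must be NOUN.
Position 2: tagging it NOUN would leave rule 3 unsatisfiable, so it must be VERB.
Position 3: tagging it PREP would leave rule 5 unsatisfiable, so it must be NOUN.
The unique satisfying tagging is: NOUN VERB NOUN ADJ ADJ PREP.
Check: rule 1 ok; rule 2 ok; rule 3 ok; rule 4 ok; rule 5 ok.

NOUN VERB NOUN ADJ ADJ PREP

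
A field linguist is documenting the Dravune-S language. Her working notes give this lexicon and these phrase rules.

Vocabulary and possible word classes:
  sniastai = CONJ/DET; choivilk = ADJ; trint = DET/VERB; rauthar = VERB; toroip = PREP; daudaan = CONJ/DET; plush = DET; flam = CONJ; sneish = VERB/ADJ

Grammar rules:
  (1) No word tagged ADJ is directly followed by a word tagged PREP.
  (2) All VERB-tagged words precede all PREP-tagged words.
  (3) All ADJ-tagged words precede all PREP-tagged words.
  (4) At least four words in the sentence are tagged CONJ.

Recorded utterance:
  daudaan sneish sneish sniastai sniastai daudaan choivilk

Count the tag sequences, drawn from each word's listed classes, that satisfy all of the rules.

Candidates per position — 1:daudaan {CONJ,DET}; 2:sneish {VERB,ADJ}; 3:sneish {VERB,ADJ}; 4:sniastai {CONJ,DET}; 5:sniastai {CONJ,DET}; 6:daudaan {CONJ,DET}; 7:choivilk {ADJ}.
There are 64 candidate sequences in total.
The sequences that satisfy every rule: CONJ VERB VERB CONJ CONJ CONJ ADJ; CONJ VERB ADJ CONJ CONJ CONJ ADJ; CONJ ADJ VERB CONJ CONJ CONJ ADJ; CONJ ADJ ADJ CONJ CONJ CONJ ADJ.
Count = 4.

4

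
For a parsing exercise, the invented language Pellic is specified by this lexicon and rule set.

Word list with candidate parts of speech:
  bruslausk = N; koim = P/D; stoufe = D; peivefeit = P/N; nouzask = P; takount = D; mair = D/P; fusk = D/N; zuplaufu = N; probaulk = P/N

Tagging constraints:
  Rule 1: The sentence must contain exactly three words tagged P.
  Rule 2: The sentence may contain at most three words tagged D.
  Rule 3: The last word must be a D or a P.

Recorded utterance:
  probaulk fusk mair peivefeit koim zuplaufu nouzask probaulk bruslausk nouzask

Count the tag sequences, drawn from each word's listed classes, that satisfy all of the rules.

10

Candidates per position — 1:probaulk {P,N}; 2:fusk {D,N}; 3:mair {D,P}; 4:peivefeit {P,N}; 5:koim {P,D}; 6:zuplaufu {N}; 7:nouzask {P}; 8:probaulk {P,N}; 9:bruslausk {N}; 10:nouzask {P}.
There are 64 candidate sequences in total.
Checking each against the rules leaves 10 sequences.
Count = 10.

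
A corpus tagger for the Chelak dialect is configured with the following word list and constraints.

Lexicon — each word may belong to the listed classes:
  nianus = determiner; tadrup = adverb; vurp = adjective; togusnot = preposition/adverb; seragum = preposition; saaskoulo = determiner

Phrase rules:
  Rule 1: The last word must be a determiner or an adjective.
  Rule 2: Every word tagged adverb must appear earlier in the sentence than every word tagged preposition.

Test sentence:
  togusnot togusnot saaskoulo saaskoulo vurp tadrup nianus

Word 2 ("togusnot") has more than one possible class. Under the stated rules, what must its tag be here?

Candidates per position — 1:togusnot {preposition,adverb}; 2:togusnot {preposition,adverb}; 3:saaskoulo {determiner}; 4:saaskoulo {determiner}; 5:vurp {adjective}; 6:tadrup {adverb}; 7:nianus {determiner}.
Position 1: preposition is ruled out by rule 2; that leaves adverb.
Position 2: preposition is ruled out by rule 2; that leaves adverb.
So the tagging must be: adverb adverb determiner determiner adjective adverb determiner.
Rule-by-rule: rule 1 ok; rule 2 ok.

adverb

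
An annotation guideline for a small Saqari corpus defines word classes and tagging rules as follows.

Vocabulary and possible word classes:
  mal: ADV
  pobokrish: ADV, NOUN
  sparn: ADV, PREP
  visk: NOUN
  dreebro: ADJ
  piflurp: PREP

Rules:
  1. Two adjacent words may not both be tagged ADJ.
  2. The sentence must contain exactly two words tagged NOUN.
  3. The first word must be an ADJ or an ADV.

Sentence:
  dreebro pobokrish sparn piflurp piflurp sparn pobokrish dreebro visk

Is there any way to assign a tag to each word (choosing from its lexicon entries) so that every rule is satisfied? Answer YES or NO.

Candidates per position — 1:dreebro {ADJ}; 2:pobokrish {ADV,NOUN}; 3:sparn {ADV,PREP}; 4:piflurp {PREP}; 5:piflurp {PREP}; 6:sparn {ADV,PREP}; 7:pobokrish {ADV,NOUN}; 8:dreebro {ADJ}; 9:visk {NOUN}.
One satisfying assignment: ADJ NOUN ADV PREP PREP ADV ADV ADJ NOUN.
Check: rule 1 ok; rule 2 ok; rule 3 ok.

YES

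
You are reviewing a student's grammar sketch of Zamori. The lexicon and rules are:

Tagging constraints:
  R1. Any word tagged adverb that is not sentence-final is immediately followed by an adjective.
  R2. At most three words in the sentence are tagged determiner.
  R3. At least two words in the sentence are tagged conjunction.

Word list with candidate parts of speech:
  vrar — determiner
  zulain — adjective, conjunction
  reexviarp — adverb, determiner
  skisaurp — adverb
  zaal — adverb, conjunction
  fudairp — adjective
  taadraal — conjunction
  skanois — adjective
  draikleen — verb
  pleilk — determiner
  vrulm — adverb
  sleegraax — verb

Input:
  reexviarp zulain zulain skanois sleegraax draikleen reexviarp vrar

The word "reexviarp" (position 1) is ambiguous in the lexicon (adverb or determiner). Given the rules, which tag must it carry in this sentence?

Candidates per position — 1:reexviarp {adverb,determiner}; 2:zulain {adjective,conjunction}; 3:zulain {adjective,conjunction}; 4:skanois {adjective}; 5:sleegraax {verb}; 6:draikleen {verb}; 7:reexviarp {adverb,determiner}; 8:vrar {determiner}.
Word 2 cannot be adjective — rule 3 would then fail for every completion. It is conjunction.
Word 3 cannot be adjective — rule 3 would then fail for every completion. It is conjunction.
Word 7 cannot be adverb — rule 1 would then fail for every completion. It is determiner.
Word 1 cannot be adverb — rule 1 would then fail for every completion. It is determiner.
That leaves exactly one tagging: determiner conjunction conjunction adjective verb verb determiner determiner.
Check: rule 1 holds; rule 2 holds; rule 3 holds.

determiner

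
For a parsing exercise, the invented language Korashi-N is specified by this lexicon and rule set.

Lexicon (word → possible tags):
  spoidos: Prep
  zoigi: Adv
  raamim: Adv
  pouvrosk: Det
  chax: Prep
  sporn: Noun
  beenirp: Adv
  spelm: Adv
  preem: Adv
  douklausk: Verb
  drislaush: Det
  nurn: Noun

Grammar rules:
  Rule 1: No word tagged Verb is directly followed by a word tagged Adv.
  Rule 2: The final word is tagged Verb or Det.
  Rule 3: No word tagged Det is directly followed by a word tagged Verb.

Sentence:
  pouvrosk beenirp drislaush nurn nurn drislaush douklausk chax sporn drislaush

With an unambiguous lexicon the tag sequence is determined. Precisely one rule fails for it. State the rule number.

Fixed tagging: Det Adv Det Noun Noun Det Verb Prep Noun Det.
Checking each rule: R1 pass, R2 pass, R3 fail.
Only rule 3 fails.

3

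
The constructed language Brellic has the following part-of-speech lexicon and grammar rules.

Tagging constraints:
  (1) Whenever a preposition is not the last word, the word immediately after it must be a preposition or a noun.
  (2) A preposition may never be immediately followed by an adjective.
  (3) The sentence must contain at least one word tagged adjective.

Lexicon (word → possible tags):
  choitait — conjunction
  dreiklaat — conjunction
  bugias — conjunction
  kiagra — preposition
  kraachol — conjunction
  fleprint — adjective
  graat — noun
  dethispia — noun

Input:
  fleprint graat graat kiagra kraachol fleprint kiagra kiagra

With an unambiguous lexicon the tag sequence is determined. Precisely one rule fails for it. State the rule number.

1

Fixed tagging: adjective noun noun preposition conjunction adjective preposition preposition.
Applying the rules: R1 ✗, R2 ✓, R3 ✓.
Only rule 1 fails.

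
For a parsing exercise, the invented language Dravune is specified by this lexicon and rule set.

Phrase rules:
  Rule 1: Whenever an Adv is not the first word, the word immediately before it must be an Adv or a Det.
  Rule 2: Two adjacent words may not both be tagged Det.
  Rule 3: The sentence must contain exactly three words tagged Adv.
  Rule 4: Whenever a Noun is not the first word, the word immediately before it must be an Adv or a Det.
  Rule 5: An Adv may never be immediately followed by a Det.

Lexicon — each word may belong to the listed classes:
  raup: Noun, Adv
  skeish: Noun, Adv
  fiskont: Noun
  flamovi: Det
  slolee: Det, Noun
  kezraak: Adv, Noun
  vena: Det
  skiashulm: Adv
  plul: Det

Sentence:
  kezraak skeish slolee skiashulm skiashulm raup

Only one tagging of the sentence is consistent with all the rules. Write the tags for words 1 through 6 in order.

Candidates per position — 1:kezraak {Adv,Noun}; 2:skeish {Noun,Adv}; 3:slolee {Det,Noun}; 4:skiashulm {Adv}; 5:skiashulm {Adv}; 6:raup {Noun,Adv}.
At position 3, choosing Noun makes rule 1 impossible to satisfy; hence Det.
At position 2, choosing Adv makes rule 5 impossible to satisfy; hence Noun.
At position 1, choosing Noun makes rule 4 impossible to satisfy; hence Adv.
At position 6, choosing Adv makes rule 3 impossible to satisfy; hence Noun.
That leaves exactly one tagging: Adv Noun Det Adv Adv Noun.
Check: rule 1 ✓; rule 2 ✓; rule 3 ✓; rule 4 ✓; rule 5 ✓.

Adv Noun Det Adv Adv Noun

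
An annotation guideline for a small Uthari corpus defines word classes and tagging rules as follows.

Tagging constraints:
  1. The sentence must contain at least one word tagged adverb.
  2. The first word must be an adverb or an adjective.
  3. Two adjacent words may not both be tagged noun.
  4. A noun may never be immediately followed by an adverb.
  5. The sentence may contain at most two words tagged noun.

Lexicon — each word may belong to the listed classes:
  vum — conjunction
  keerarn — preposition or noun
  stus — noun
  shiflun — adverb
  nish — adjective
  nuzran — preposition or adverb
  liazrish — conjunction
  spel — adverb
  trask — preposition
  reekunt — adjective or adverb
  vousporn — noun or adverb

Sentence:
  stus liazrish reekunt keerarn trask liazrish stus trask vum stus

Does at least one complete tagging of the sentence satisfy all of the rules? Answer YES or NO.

NO

Candidates per position — 1:stus {noun}; 2:liazrish {conjunction}; 3:reekunt {adjective,adverb}; 4:keerarn {preposition,noun}; 5:trask {preposition}; 6:liazrish {conjunction}; 7:stus {noun}; 8:trask {preposition}; 9:vum {conjunction}; 10:stus {noun}.
Rule 2 cannot be satisfied by any choice of tags from the lexicon.
So there is no consistent tagging.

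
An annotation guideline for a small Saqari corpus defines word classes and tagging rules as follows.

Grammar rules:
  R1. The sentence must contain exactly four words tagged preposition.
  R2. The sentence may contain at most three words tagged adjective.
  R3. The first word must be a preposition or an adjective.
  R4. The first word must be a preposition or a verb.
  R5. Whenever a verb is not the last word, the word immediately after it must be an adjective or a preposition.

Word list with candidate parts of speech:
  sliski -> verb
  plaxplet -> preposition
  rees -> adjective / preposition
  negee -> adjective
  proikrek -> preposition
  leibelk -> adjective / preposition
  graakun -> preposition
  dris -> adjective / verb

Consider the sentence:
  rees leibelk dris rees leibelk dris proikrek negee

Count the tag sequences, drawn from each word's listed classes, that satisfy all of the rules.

Candidates per position — 1:rees {adjective,preposition}; 2:leibelk {adjective,preposition}; 3:dris {adjective,verb}; 4:rees {adjective,preposition}; 5:leibelk {adjective,preposition}; 6:dris {adjective,verb}; 7:proikrek {preposition}; 8:negee {adjective}.
There are 64 candidate sequences in total.
Checking each against the rules leaves 9 sequences.
Count = 9.

9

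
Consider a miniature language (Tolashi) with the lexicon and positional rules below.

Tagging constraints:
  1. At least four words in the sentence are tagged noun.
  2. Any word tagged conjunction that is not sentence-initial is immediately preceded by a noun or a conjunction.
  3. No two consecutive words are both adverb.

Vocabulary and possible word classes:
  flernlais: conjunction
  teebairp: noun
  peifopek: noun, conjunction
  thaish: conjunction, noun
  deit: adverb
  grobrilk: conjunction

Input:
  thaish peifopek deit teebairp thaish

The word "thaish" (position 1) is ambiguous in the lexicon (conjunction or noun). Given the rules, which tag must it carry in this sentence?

Candidates per position — 1:thaish {conjunction,noun}; 2:peifopek {noun,conjunction}; 3:deit {adverb}; 4:teebairp {noun}; 5:thaish {conjunction,noun}.
If word 1 were conjunction, no tagging could satisfy rule 1; so word 1 is noun.
If word 2 were conjunction, no tagging could satisfy rule 1; so word 2 is noun.
If word 5 were conjunction, no tagging could satisfy rule 1; so word 5 is noun.
The only consistent sequence is: noun noun adverb noun noun.
Rule-by-rule: rule 1 ✓; rule 2 ✓; rule 3 ✓.

noun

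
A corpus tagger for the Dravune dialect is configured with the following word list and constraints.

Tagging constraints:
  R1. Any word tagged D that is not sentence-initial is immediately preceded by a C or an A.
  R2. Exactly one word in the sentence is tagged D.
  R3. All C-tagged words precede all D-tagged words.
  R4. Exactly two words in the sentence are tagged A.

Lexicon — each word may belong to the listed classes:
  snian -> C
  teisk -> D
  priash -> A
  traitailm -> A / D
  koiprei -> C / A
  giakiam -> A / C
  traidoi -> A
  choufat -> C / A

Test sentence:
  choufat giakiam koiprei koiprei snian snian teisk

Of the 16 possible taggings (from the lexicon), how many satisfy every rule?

Candidates per position — 1:choufat {C,A}; 2:giakiam {A,C}; 3:koiprei {C,A}; 4:koiprei {C,A}; 5:snian {C}; 6:snian {C}; 7:teisk {D}.
There are 16 candidate sequences in total.
Checking each against the rules leaves 6 sequences.
Count = 6.

6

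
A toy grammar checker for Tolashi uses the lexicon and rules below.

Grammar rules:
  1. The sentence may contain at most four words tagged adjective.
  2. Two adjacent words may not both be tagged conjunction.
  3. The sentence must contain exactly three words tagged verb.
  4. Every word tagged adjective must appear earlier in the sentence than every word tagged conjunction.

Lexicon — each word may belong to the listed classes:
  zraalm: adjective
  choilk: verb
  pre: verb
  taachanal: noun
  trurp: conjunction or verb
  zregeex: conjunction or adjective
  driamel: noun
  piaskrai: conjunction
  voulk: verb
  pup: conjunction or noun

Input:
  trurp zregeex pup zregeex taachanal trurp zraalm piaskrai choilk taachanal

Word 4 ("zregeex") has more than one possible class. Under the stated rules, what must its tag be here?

Candidates per position — 1:trurp {conjunction,verb}; 2:zregeex {conjunction,adjective}; 3:pup {conjunction,noun}; 4:zregeex {conjunction,adjective}; 5:taachanal {noun}; 6:trurp {conjunction,verb}; 7:zraalm {adjective}; 8:piaskrai {conjunction}; 9:choilk {verb}; 10:taachanal {noun}.
If word 1 were conjunction, no tagging could satisfy rule 3; so word 1 is verb.
If word 2 were conjunction, no tagging could satisfy rule 4; so word 2 is adjective.
If word 3 were conjunction, no tagging could satisfy rule 4; so word 3 is noun.
If word 4 were conjunction, no tagging could satisfy rule 4; so word 4 is adjective.
If word 6 were conjunction, no tagging could satisfy rule 3; so word 6 is verb.
That leaves exactly one tagging: verb adjective noun adjective noun verb adjective conjunction verb noun.
Checking: rule 1 ok; rule 2 ok; rule 3 ok; rule 4 ok.

adjective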